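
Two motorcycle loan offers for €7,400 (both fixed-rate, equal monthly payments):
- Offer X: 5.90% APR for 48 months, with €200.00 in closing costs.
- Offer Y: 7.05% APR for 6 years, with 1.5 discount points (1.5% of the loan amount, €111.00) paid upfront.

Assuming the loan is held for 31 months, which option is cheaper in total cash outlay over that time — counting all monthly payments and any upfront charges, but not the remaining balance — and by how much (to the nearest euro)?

Offer Y by €1,549

Offer X: monthly rate = 5.9%/12 = 0.0049167; payment = 7,400 × 0.0049167 / (1 − (1+0.0049167)^−48) = €173.45.
Offer Y: monthly rate = 7.05%/12 = 0.0058750; payment = 7,400 × 0.0058750 / (1 − (1+0.0058750)^−72) = €126.34.
Over 31 months: Offer X costs 31 × €173.45 + €200.00 = €5,576.95; Offer Y costs 31 × €126.34 + €111.00 = €4,027.54.
Offer Y is cheaper by €5,576.95 − €4,027.54 = €1,549.41.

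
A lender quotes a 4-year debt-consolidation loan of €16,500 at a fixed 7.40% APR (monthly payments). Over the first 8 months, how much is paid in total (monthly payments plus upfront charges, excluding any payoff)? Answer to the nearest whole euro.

Monthly rate = 7.4%/12 = 0.0061667; payment = 16,500 × 0.0061667 / (1 − (1+0.0061667)^−48) = €398.18.
Total outlay = 8 × €398.18 = €3,185.44.

€3,185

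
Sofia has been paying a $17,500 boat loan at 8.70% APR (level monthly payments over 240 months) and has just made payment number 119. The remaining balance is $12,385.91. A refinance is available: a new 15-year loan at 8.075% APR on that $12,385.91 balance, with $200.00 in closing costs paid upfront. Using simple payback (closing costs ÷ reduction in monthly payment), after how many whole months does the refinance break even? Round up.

Current payment = 17,500 × 8.7%/12 / (1 − (1+0.0072500)^−240) = $154.09.
Refinanced payment = 12,385.91 × 0.0067292 / (1 − (1+0.0067292)^−180) = $118.90.
Monthly savings = $154.09 − $118.90 = $35.19.
Break-even = $200.00 / $35.19 = 5.68 → 6 months.

6 months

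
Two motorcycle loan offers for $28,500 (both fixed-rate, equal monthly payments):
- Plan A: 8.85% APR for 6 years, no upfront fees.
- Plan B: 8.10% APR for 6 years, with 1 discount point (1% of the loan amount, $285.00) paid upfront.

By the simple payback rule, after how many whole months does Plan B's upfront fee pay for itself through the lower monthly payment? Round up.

Plan A: at 8.85% the monthly rate is 0.0073750, so the payment is 28,500 × 0.0073750 / (1 − 1.0073750^−72) = $511.61.
Plan B: monthly rate = 8.1%/12 = 0.0067500; payment = 28,500 × 0.0067500 / (1 − (1+0.0067500)^−72) = $501.09.
Monthly savings = $511.61 − $501.09 = $10.52.
Break-even = $285.00 / $10.52 = 27.09 → 28 months.

28 months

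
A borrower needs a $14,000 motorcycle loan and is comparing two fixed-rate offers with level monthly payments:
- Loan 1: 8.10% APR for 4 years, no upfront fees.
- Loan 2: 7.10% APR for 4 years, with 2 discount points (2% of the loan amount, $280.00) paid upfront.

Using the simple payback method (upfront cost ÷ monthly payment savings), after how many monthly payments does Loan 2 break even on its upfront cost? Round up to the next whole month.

Loan 1: monthly rate = 8.1%/12 = 0.0067500; payment = 14,000 × 0.0067500 / (1 − (1+0.0067500)^−48) = $342.44.
Loan 2: at 7.10% the monthly rate is 0.0059167, so the payment is 14,000 × 0.0059167 / (1 − 1.0059167^−48) = $335.90.
Monthly savings = $342.44 − $335.90 = $6.54.
Break-even = $280.00 / $6.54 = 42.81 → 43 months.

43 months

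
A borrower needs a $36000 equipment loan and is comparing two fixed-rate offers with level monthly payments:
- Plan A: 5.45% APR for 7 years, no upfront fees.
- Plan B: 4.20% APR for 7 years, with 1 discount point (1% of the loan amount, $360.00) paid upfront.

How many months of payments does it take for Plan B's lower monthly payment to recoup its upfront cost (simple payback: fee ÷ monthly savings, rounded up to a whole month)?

18 months

Plan A: at 5.45% the monthly rate is 0.0045417, so the payment is 36,000 × 0.0045417 / (1 − 1.0045417^−84) = $516.47.
Plan B: at 4.20% the monthly rate is 0.0035000, so the payment is 36,000 × 0.0035000 / (1 − 1.0035000^−84) = $495.40.
Monthly savings = $516.47 − $495.40 = $21.07.
Break-even = $360.00 / $21.07 = 17.09 → 18 months.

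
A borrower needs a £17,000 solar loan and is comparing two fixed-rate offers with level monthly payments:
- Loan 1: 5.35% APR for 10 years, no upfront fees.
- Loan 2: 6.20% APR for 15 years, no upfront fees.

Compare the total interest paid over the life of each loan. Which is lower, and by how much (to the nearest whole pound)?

Loan 1: at 5.35% the monthly rate is 0.0044583, so the payment is 17,000 × 0.0044583 / (1 − 1.0044583^−120) = £183.23.
Total interest on Loan 1 = 120 × £183.23 − £17,000 = £4,987.60.
Loan 2: monthly rate = 6.2%/12 = 0.0051667; payment = 17,000 × 0.0051667 / (1 − (1+0.0051667)^−180) = £145.30.
Total interest on Loan 2 = 180 × £145.30 − £17,000 = £9,154.00.
Loan 1 is lower by £4,166.40.

Loan 1 by £4,166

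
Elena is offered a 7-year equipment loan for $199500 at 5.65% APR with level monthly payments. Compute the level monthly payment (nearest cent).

$2,881.05

Monthly rate = 5.65%/12 = 0.0047083; payment = 199,500 × 0.0047083 / (1 − (1+0.0047083)^−84) = $2,881.05.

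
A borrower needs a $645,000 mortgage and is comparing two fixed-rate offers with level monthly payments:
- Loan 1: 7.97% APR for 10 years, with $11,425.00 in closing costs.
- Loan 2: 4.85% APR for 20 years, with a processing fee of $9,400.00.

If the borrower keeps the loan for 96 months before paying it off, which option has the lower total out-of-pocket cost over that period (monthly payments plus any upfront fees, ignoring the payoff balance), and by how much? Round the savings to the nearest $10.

Loan 1: at 7.97% the monthly rate is 0.0066417, so the payment is 645,000 × 0.0066417 / (1 − 1.0066417^−120) = $7,815.41.
Loan 2: at 4.85% the monthly rate is 0.0040417, so the payment is 645,000 × 0.0040417 / (1 − 1.0040417^−240) = $4,203.45.
Over 96 months: Loan 1 costs 96 × $7,815.41 + $11,425.00 = $761,704.36; Loan 2 costs 96 × $4,203.45 + $9,400.00 = $412,931.20.
Loan 2 is cheaper by $761,704.36 − $412,931.20 = $348,773.16.

Loan 2 by $348,770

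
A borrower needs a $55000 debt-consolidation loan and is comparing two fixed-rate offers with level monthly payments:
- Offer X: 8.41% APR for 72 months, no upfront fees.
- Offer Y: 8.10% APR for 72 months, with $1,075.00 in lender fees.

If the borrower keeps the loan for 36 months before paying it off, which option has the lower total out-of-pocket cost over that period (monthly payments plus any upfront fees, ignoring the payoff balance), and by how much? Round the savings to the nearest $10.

Offer X by $770

Offer X: at 8.41% the monthly rate is 0.0070083, so the payment is 55,000 × 0.0070083 / (1 − 1.0070083^−72) = $975.38.
Offer Y: at 8.10% the monthly rate is 0.0067500, so the payment is 55,000 × 0.0067500 / (1 − 1.0067500^−72) = $967.02.
Over 36 months: Offer X costs 36 × $975.38 = $35,113.68; Offer Y costs 36 × $967.02 + $1,075.00 = $35,887.72.
Offer X is cheaper by $35,887.72 − $35,113.68 = $774.04.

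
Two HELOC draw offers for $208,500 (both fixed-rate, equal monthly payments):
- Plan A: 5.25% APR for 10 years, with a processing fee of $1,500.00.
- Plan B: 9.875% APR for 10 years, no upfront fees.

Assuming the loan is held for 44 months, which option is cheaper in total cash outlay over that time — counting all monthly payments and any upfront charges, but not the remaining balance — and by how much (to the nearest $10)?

Plan A: monthly rate = 5.25%/12 = 0.0043750; payment = 208,500 × 0.0043750 / (1 − (1+0.0043750)^−120) = $2,237.03.
Plan B: at 9.875% the monthly rate is 0.0082292, so the payment is 208,500 × 0.0082292 / (1 − 1.0082292^−120) = $2,740.93.
Over 44 months: Plan A costs 44 × $2,237.03 + $1,500.00 = $99,929.32; Plan B costs 44 × $2,740.93 = $120,600.92.
Plan A is cheaper by $120,600.92 − $99,929.32 = $20,671.60.

Plan A by $20,670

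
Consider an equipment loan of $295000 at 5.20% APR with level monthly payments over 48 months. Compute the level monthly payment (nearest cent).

Monthly rate = 5.2%/12 = 0.0043333; payment = 295,000 × 0.0043333 / (1 − (1+0.0043333)^−48) = $6,820.40.

$6,820.40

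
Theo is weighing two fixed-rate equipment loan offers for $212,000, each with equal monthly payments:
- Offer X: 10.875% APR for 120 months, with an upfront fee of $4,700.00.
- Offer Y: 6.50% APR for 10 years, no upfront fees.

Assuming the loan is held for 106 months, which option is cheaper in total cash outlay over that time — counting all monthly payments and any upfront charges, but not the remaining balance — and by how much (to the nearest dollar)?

Offer Y by $57,499

Offer X: at 10.875% the monthly rate is 0.0090625, so the payment is 212,000 × 0.0090625 / (1 − 1.0090625^−120) = $2,905.32.
Offer Y: monthly rate = 6.5%/12 = 0.0054167; payment = 212,000 × 0.0054167 / (1 − (1+0.0054167)^−120) = $2,407.22.
Over 106 months: Offer X costs 106 × $2,905.32 + $4,700.00 = $312,663.92; Offer Y costs 106 × $2,407.22 = $255,165.32.
Offer Y is cheaper by $312,663.92 − $255,165.32 = $57,498.60.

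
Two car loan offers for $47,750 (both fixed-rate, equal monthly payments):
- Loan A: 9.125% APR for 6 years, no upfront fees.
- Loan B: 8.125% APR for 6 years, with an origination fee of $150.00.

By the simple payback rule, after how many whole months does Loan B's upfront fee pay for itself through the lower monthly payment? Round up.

7 months

Loan A: monthly rate = 9.125%/12 = 0.0076042; payment = 47,750 × 0.0076042 / (1 − (1+0.0076042)^−72) = $863.68.
Loan B: at 8.125% the monthly rate is 0.0067708, so the payment is 47,750 × 0.0067708 / (1 − 1.0067708^−72) = $840.13.
Monthly savings = $863.68 − $840.13 = $23.55.
Break-even = $150.00 / $23.55 = 6.37 → 7 months.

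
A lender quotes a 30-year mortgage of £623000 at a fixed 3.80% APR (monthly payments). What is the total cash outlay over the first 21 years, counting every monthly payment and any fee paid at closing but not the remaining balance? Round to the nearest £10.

At 3.80% the monthly rate is 0.0031667, so the payment is 623,000 × 0.0031667 / (1 − 1.0031667^−360) = £2,902.91.
Total outlay = 252 × £2,902.91 = £731,533.32.

£731,530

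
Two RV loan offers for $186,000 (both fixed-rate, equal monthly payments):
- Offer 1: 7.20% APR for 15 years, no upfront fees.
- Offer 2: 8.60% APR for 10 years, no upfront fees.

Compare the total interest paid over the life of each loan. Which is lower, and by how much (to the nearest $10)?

Offer 2 by $26,750

Offer 1: monthly rate = 7.2%/12 = 0.0060000; payment = 186,000 × 0.0060000 / (1 − (1+0.0060000)^−180) = $1,692.69.
Total interest on Offer 1 = 180 × $1,692.69 − $186,000 = $118,684.20.
Offer 2: monthly rate = 8.6%/12 = 0.0071667; payment = 186,000 × 0.0071667 / (1 − (1+0.0071667)^−120) = $2,316.09.
Total interest on Offer 2 = 120 × $2,316.09 − $186,000 = $91,930.80.
Offer 2 is lower by $26,753.40.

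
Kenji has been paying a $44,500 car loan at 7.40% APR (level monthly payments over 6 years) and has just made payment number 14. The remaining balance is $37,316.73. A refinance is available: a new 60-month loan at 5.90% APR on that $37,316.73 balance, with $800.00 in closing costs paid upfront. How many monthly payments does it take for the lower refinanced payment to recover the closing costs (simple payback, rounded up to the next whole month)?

17 months

Current payment = 44,500 × 7.4%/12 / (1 − (1+0.0061667)^−72) = $767.26.
Refinanced payment = 37,316.73 × 0.0049167 / (1 − (1+0.0049167)^−60) = $719.70.
Monthly savings = $767.26 − $719.70 = $47.56.
Break-even = $800.00 / $47.56 = 16.82 → 17 months.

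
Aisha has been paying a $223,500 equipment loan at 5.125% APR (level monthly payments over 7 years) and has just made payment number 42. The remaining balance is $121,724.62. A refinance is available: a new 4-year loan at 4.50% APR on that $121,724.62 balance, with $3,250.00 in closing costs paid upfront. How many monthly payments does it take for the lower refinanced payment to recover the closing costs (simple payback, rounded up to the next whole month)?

Current payment = 223,500 × 5.125%/12 / (1 − (1+0.0042708)^−84) = $3,172.07.
Refinanced payment = 121,724.62 × 0.0037500 / (1 − (1+0.0037500)^−48) = $2,775.75.
Monthly savings = $3,172.07 − $2,775.75 = $396.32.
Break-even = $3,250.00 / $396.32 = 8.20 → 9 months.

9 months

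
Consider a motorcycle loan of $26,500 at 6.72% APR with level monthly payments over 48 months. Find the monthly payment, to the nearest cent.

Monthly rate = 6.72%/12 = 0.0056000; payment = 26,500 × 0.0056000 / (1 − (1+0.0056000)^−48) = $631.14.

$631.14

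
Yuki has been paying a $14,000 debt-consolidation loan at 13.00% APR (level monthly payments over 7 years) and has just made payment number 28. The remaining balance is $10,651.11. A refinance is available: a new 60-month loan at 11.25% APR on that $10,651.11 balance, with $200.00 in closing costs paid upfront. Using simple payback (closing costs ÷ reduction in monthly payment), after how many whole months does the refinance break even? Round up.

10 months

Current payment = 14,000 × 13%/12 / (1 − (1+0.0108333)^−84) = $254.69.
Refinanced payment = 10,651.11 × 0.0093750 / (1 − (1+0.0093750)^−60) = $232.91.
Monthly savings = $254.69 − $232.91 = $21.78.
Break-even = $200.00 / $21.78 = 9.18 → 10 months.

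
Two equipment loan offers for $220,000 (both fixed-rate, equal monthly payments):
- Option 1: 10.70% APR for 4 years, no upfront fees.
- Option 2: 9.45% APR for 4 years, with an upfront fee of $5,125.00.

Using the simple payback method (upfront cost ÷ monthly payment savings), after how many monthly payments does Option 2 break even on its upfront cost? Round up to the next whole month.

39 months

Option 1: monthly rate = 10.7%/12 = 0.0089167; payment = 220,000 × 0.0089167 / (1 − (1+0.0089167)^−48) = $5,654.02.
Option 2: at 9.45% the monthly rate is 0.0078750, so the payment is 220,000 × 0.0078750 / (1 − 1.0078750^−48) = $5,521.84.
Monthly savings = $5,654.02 − $5,521.84 = $132.18.
Break-even = $5,125.00 / $132.18 = 38.77 → 39 months.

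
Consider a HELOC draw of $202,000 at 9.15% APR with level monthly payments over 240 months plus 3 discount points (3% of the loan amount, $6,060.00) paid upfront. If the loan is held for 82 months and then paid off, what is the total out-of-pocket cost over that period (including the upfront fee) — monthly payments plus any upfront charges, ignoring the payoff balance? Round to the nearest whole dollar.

$156,692

At 9.15% the monthly rate is 0.0076250, so the payment is 202,000 × 0.0076250 / (1 − 1.0076250^−240) = $1,836.98.
Total outlay = 82 × $1,836.98 + $6,060.00 = $156,692.36.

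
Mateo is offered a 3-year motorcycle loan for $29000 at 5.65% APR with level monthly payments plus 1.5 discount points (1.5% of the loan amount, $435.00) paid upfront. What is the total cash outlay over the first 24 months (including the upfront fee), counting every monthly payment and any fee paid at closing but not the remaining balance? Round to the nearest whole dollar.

At 5.65% the monthly rate is 0.0047083, so the payment is 29,000 × 0.0047083 / (1 − 1.0047083^−36) = $877.64.
Total outlay = 24 × $877.64 + $435.00 = $21,498.36.

$21,498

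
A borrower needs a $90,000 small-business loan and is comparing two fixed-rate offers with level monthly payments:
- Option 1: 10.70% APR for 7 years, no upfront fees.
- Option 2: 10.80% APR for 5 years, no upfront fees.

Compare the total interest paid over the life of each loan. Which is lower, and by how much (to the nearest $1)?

Option 1: at 10.70% the monthly rate is 0.0089167, so the payment is 90,000 × 0.0089167 / (1 − 1.0089167^−84) = $1,526.86.
Total interest on Option 1 = 84 × $1,526.86 − $90,000 = $38,256.24.
Option 2: at 10.80% the monthly rate is 0.0090000, so the payment is 90,000 × 0.0090000 / (1 − 1.0090000^−60) = $1,947.85.
Total interest on Option 2 = 60 × $1,947.85 − $90,000 = $26,871.00.
Option 2 is lower by $11,385.24.

Option 2 by $11,385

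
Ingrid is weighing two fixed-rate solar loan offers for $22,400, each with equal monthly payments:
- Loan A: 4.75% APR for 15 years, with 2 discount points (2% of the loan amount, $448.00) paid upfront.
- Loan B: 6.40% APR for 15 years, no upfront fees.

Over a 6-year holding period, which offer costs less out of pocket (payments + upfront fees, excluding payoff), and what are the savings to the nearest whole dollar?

Loan A: at 4.75% the monthly rate is 0.0039583, so the payment is 22,400 × 0.0039583 / (1 − 1.0039583^−180) = $174.23.
Loan B: at 6.40% the monthly rate is 0.0053333, so the payment is 22,400 × 0.0053333 / (1 − 1.0053333^−180) = $193.90.
Over 72 months: Loan A costs 72 × $174.23 + $448.00 = $12,992.56; Loan B costs 72 × $193.90 = $13,960.80.
Loan A is cheaper by $13,960.80 − $12,992.56 = $968.24.

Loan A by $968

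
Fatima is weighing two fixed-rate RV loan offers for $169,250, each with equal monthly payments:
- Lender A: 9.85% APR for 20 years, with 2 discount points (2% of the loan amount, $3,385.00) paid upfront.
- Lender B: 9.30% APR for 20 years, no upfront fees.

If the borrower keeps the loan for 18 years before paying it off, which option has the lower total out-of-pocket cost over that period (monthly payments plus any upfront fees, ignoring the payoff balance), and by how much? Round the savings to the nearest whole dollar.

Lender A: at 9.85% the monthly rate is 0.0082083, so the payment is 169,250 × 0.0082083 / (1 − 1.0082083^−240) = $1,616.51.
Lender B: at 9.30% the monthly rate is 0.0077500, so the payment is 169,250 × 0.0077500 / (1 − 1.0077500^−240) = $1,555.59.
Over 216 months: Lender A costs 216 × $1,616.51 + $3,385.00 = $352,551.16; Lender B costs 216 × $1,555.59 = $336,007.44.
Lender B is cheaper by $352,551.16 − $336,007.44 = $16,543.72.

Lender B by $16,544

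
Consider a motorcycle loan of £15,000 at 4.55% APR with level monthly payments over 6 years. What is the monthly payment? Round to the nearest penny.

Monthly rate = 4.55%/12 = 0.0037917; payment = 15,000 × 0.0037917 / (1 − (1+0.0037917)^−72) = £238.46.

£238.46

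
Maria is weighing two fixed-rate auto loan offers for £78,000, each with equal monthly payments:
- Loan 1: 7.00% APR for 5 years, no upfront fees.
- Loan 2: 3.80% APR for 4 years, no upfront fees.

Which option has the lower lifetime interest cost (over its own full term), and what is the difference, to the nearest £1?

Loan 2 by £8,468

Loan 1: monthly rate = 7%/12 = 0.0058333; payment = 78,000 × 0.0058333 / (1 − (1+0.0058333)^−60) = £1,544.49.
Total interest on Loan 1 = 60 × £1,544.49 − £78,000 = £14,669.40.
Loan 2: monthly rate = 3.8%/12 = 0.0031667; payment = 78,000 × 0.0031667 / (1 − (1+0.0031667)^−48) = £1,754.19.
Total interest on Loan 2 = 48 × £1,754.19 − £78,000 = £6,201.12.
Loan 2 is lower by £8,468.28.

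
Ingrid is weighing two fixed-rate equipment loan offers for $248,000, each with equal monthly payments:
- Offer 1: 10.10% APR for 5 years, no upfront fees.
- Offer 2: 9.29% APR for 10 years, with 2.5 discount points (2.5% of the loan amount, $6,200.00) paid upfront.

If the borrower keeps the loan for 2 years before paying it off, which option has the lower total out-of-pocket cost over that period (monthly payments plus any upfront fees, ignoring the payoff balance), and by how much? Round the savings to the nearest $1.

Offer 1: monthly rate = 10.1%/12 = 0.0084167; payment = 248,000 × 0.0084167 / (1 − (1+0.0084167)^−60) = $5,281.48.
Offer 2: monthly rate = 9.29%/12 = 0.0077417; payment = 248,000 × 0.0077417 / (1 − (1+0.0077417)^−120) = $3,180.61.
Over 24 months: Offer 1 costs 24 × $5,281.48 = $126,755.52; Offer 2 costs 24 × $3,180.61 + $6,200.00 = $82,534.64.
Offer 2 is cheaper by $126,755.52 − $82,534.64 = $44,220.88.

Offer 2 by $44,221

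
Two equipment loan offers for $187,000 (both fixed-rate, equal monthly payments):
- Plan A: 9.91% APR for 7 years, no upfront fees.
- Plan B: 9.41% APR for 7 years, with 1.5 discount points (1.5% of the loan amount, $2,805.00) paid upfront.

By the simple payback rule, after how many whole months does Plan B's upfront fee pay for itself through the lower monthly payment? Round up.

Plan A: at 9.91% the monthly rate is 0.0082583, so the payment is 187,000 × 0.0082583 / (1 − 1.0082583^−84) = $3,095.73.
Plan B: monthly rate = 9.41%/12 = 0.0078417; payment = 187,000 × 0.0078417 / (1 − (1+0.0078417)^−84) = $3,047.71.
Monthly savings = $3,095.73 − $3,047.71 = $48.02.
Break-even = $2,805.00 / $48.02 = 58.41 → 59 months.

59 months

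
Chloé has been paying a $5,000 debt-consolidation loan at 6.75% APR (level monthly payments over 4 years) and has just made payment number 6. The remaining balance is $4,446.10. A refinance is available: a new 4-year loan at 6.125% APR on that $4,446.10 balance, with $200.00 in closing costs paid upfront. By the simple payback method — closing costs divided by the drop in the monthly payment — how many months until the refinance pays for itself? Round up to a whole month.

14 months

Current payment = 5,000 × 6.75%/12 / (1 − (1+0.0056250)^−48) = $119.15.
Refinanced payment = 4,446.10 × 0.0051042 / (1 − (1+0.0051042)^−48) = $104.67.
Monthly savings = $119.15 − $104.67 = $14.48.
Break-even = $200.00 / $14.48 = 13.81 → 14 months.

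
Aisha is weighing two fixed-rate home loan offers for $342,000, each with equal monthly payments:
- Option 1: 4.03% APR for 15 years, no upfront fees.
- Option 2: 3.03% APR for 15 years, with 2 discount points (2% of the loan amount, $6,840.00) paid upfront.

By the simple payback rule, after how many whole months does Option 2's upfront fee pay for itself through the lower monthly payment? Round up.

41 months

Option 1: monthly rate = 4.03%/12 = 0.0033583; payment = 342,000 × 0.0033583 / (1 − (1+0.0033583)^−180) = $2,534.88.
Option 2: at 3.03% the monthly rate is 0.0025250, so the payment is 342,000 × 0.0025250 / (1 − 1.0025250^−180) = $2,366.73.
Monthly savings = $2,534.88 − $2,366.73 = $168.15.
Break-even = $6,840.00 / $168.15 = 40.68 → 41 months.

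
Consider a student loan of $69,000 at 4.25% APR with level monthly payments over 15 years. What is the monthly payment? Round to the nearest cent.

Monthly rate = 4.25%/12 = 0.0035417; payment = 69,000 × 0.0035417 / (1 − (1+0.0035417)^−180) = $519.07.

$519.07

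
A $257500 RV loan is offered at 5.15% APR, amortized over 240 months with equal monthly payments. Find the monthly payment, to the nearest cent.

$1,720.80

At 5.15% the monthly rate is 0.0042917, so the payment is 257,500 × 0.0042917 / (1 − 1.0042917^−240) = $1,720.80.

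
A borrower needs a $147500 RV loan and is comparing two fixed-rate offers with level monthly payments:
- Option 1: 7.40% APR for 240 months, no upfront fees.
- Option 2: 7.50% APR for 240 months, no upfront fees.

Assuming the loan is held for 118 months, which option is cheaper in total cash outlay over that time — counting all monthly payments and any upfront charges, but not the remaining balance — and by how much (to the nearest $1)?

Option 1: monthly rate = 7.4%/12 = 0.0061667; payment = 147,500 × 0.0061667 / (1 − (1+0.0061667)^−240) = $1,179.25.
Option 2: monthly rate = 7.5%/12 = 0.0062500; payment = 147,500 × 0.0062500 / (1 − (1+0.0062500)^−240) = $1,188.25.
Over 118 months: Option 1 costs 118 × $1,179.25 = $139,151.50; Option 2 costs 118 × $1,188.25 = $140,213.50.
Option 1 is cheaper by $140,213.50 − $139,151.50 = $1,062.00.

Option 1 by $1,062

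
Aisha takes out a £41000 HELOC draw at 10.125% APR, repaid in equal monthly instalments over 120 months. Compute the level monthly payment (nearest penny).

£544.66

At 10.125% the monthly rate is 0.0084375, so the payment is 41,000 × 0.0084375 / (1 − 1.0084375^−120) = £544.66.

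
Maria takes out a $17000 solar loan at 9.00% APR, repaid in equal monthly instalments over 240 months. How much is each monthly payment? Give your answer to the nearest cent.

$152.95

At 9.00% the monthly rate is 0.0075000, so the payment is 17,000 × 0.0075000 / (1 − 1.0075000^−240) = $152.95.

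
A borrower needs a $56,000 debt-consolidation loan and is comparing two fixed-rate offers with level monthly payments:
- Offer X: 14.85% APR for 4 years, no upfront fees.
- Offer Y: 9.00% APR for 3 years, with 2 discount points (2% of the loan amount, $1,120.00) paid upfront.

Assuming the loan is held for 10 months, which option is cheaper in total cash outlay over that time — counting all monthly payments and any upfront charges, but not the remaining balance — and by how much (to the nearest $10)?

Offer X by $3,390

Offer X: at 14.85% the monthly rate is 0.0123750, so the payment is 56,000 × 0.0123750 / (1 − 1.0123750^−48) = $1,554.27.
Offer Y: at 9.00% the monthly rate is 0.0075000, so the payment is 56,000 × 0.0075000 / (1 − 1.0075000^−36) = $1,780.79.
Over 10 months: Offer X costs 10 × $1,554.27 = $15,542.70; Offer Y costs 10 × $1,780.79 + $1,120.00 = $18,927.90.
Offer X is cheaper by $18,927.90 − $15,542.70 = $3,385.20.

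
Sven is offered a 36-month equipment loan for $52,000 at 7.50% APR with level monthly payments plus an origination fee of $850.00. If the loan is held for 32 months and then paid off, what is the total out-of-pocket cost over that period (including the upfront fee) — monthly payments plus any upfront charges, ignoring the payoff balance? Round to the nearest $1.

At 7.50% the monthly rate is 0.0062500, so the payment is 52,000 × 0.0062500 / (1 − 1.0062500^−36) = $1,617.52.
Total outlay = 32 × $1,617.52 + $850.00 = $52,610.64.

$52,611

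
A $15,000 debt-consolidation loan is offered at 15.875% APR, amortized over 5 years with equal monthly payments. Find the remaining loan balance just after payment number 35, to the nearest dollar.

$7,701

With monthly rate i = 15.875%/12 = 0.0132292, the balance after k of n payments is P · [(1+i)^n − (1+i)^k] / [(1+i)^n − 1].
(1+0.0132292)^60 = 2.20019397 and (1+0.0132292)^35 = 1.58405005, so the balance is 15,000 × (2.20019397 − 1.58405005) / (2.20019397 − 1) = $7,700.55.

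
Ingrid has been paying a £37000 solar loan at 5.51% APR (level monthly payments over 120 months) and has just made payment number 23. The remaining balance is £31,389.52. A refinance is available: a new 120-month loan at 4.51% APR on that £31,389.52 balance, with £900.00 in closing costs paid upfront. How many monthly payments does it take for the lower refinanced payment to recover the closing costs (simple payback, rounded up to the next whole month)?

Current payment = 37,000 × 5.51%/12 / (1 − (1+0.0045917)^−120) = £401.73.
Refinanced payment = 31,389.52 × 0.0037583 / (1 − (1+0.0037583)^−120) = £325.47.
Monthly savings = £401.73 − £325.47 = £76.26.
Break-even = £900.00 / £76.26 = 11.80 → 12 months.

12 months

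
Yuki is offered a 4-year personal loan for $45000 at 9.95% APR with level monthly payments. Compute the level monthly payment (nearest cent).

$1,140.24

Monthly rate = 9.95%/12 = 0.0082917; payment = 45,000 × 0.0082917 / (1 − (1+0.0082917)^−48) = $1,140.24.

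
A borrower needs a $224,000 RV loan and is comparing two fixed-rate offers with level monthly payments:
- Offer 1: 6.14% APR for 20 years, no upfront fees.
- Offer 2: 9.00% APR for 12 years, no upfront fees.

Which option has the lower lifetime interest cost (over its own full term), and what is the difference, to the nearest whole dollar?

Offer 1: monthly rate = 6.14%/12 = 0.0051167; payment = 224,000 × 0.0051167 / (1 − (1+0.0051167)^−240) = $1,622.95.
Total interest on Offer 1 = 240 × $1,622.95 − $224,000 = $165,508.00.
Offer 2: at 9.00% the monthly rate is 0.0075000, so the payment is 224,000 × 0.0075000 / (1 − 1.0075000^−144) = $2,549.19.
Total interest on Offer 2 = 144 × $2,549.19 − $224,000 = $143,083.36.
Offer 2 is lower by $22,424.64.

Offer 2 by $22,425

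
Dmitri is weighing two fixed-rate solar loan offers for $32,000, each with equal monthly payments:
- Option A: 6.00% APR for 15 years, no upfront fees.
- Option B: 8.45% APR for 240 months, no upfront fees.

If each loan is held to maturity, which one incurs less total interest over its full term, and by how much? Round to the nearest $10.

Option A by $17,800

Option A: monthly rate = 6%/12 = 0.0050000; payment = 32,000 × 0.0050000 / (1 − (1+0.0050000)^−180) = $270.03.
Total interest on Option A = 180 × $270.03 − $32,000 = $16,605.40.
Option B: monthly rate = 8.45%/12 = 0.0070417; payment = 32,000 × 0.0070417 / (1 − (1+0.0070417)^−240) = $276.69.
Total interest on Option B = 240 × $276.69 − $32,000 = $34,405.60.
Option A is lower by $17,800.20.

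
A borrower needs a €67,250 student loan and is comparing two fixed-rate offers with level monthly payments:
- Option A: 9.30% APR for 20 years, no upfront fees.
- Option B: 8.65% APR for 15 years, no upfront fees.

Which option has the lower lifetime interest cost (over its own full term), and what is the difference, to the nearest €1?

Option A: at 9.30% the monthly rate is 0.0077500, so the payment is 67,250 × 0.0077500 / (1 − 1.0077500^−240) = €618.10.
Total interest on Option A = 240 × €618.10 − €67,250 = €81,094.00.
Option B: at 8.65% the monthly rate is 0.0072083, so the payment is 67,250 × 0.0072083 / (1 − 1.0072083^−180) = €668.16.
Total interest on Option B = 180 × €668.16 − €67,250 = €53,018.80.
Option B is lower by €28,075.20.

Option B by €28,075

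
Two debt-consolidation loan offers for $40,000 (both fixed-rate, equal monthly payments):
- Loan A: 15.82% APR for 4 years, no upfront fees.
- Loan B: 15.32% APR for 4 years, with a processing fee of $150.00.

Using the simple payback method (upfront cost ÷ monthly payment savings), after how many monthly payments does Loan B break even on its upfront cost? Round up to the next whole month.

15 months

Loan A: at 15.82% the monthly rate is 0.0131833, so the payment is 40,000 × 0.0131833 / (1 − 1.0131833^−48) = $1,129.93.
Loan B: monthly rate = 15.32%/12 = 0.0127667; payment = 40,000 × 0.0127667 / (1 − (1+0.0127667)^−48) = $1,119.73.
Monthly savings = $1,129.93 − $1,119.73 = $10.20.
Break-even = $150.00 / $10.20 = 14.71 → 15 months.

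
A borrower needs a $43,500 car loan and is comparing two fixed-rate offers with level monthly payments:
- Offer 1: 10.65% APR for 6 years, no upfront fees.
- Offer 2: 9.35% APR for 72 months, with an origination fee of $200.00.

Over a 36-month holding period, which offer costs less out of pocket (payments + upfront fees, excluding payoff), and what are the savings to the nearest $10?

Offer 2 by $830

Offer 1: at 10.65% the monthly rate is 0.0088750, so the payment is 43,500 × 0.0088750 / (1 − 1.0088750^−72) = $820.21.
Offer 2: at 9.35% the monthly rate is 0.0077917, so the payment is 43,500 × 0.0077917 / (1 − 1.0077917^−72) = $791.69.
Over 36 months: Offer 1 costs 36 × $820.21 = $29,527.56; Offer 2 costs 36 × $791.69 + $200.00 = $28,700.84.
Offer 2 is cheaper by $29,527.56 − $28,700.84 = $826.72.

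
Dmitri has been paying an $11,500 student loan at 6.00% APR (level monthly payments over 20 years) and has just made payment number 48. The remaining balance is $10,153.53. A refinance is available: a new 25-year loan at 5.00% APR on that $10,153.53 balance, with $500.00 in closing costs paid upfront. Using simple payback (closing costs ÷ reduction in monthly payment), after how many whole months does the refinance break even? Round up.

22 months

Current payment = 11,500 × 6%/12 / (1 − (1+0.0050000)^−240) = $82.39.
Refinanced payment = 10,153.53 × 0.0041667 / (1 − (1+0.0041667)^−300) = $59.36.
Monthly savings = $82.39 − $59.36 = $23.03.
Break-even = $500.00 / $23.03 = 21.71 → 22 months.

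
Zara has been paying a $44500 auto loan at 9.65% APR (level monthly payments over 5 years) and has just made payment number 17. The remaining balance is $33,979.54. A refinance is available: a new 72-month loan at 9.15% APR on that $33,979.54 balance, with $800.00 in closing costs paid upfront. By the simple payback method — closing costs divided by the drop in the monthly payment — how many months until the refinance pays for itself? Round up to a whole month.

Current payment = 44,500 × 9.65%/12 / (1 − (1+0.0080417)^−60) = $937.85.
Refinanced payment = 33,979.54 × 0.0076250 / (1 − (1+0.0076250)^−72) = $615.03.
Monthly savings = $937.85 − $615.03 = $322.82.
Break-even = $800.00 / $322.82 = 2.48 → 3 months.

3 months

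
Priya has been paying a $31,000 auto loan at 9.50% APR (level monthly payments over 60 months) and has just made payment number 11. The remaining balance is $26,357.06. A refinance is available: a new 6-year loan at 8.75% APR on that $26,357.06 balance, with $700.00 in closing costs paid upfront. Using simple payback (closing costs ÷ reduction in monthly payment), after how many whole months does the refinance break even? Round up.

Current payment = 31,000 × 9.5%/12 / (1 − (1+0.0079167)^−60) = $651.06.
Refinanced payment = 26,357.06 × 0.0072917 / (1 − (1+0.0072917)^−72) = $471.84.
Monthly savings = $651.06 − $471.84 = $179.22.
Break-even = $700.00 / $179.22 = 3.91 → 4 months.

4 months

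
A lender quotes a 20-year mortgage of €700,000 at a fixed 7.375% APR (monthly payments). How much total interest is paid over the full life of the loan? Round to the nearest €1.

€640,585

At 7.375% the monthly rate is 0.0061458, so the payment is 700,000 × 0.0061458 / (1 − 1.0061458^−240) = €5,585.77.
Total paid = 240 × €5,585.77 = €1,340,584.80; interest = €1,340,584.80 − €700,000 = €640,584.80.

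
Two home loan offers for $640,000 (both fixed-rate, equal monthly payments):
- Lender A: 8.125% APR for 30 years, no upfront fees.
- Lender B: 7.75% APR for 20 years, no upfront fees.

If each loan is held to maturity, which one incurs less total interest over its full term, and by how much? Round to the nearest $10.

Lender A: monthly rate = 8.125%/12 = 0.0067708; payment = 640,000 × 0.0067708 / (1 − (1+0.0067708)^−360) = $4,751.98.
Total interest on Lender A = 360 × $4,751.98 − $640,000 = $1,070,712.80.
Lender B: monthly rate = 7.75%/12 = 0.0064583; payment = 640,000 × 0.0064583 / (1 − (1+0.0064583)^−240) = $5,254.07.
Total interest on Lender B = 240 × $5,254.07 − $640,000 = $620,976.80.
Lender B is lower by $449,736.00.

Lender B by $449,740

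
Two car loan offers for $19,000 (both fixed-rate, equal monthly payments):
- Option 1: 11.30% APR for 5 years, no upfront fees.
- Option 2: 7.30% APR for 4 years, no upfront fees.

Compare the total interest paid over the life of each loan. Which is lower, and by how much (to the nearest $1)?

Option 1: monthly rate = 11.3%/12 = 0.0094167; payment = 19,000 × 0.0094167 / (1 − (1+0.0094167)^−60) = $415.95.
Total interest on Option 1 = 60 × $415.95 − $19,000 = $5,957.00.
Option 2: monthly rate = 7.3%/12 = 0.0060833; payment = 19,000 × 0.0060833 / (1 − (1+0.0060833)^−48) = $457.63.
Total interest on Option 2 = 48 × $457.63 − $19,000 = $2,966.24.
Option 2 is lower by $2,990.76.

Option 2 by $2,991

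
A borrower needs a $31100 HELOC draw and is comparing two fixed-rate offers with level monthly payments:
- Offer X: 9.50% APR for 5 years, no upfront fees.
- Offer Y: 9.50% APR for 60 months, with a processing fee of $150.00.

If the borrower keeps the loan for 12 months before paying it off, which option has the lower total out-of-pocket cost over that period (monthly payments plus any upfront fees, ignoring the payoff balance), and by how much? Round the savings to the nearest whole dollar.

Offer X: at 9.50% the monthly rate is 0.0079167, so the payment is 31,100 × 0.0079167 / (1 − 1.0079167^−60) = $653.16.
Offer Y: at 9.50% the monthly rate is 0.0079167, so the payment is 31,100 × 0.0079167 / (1 − 1.0079167^−60) = $653.16.
Over 12 months: Offer X costs 12 × $653.16 = $7,837.92; Offer Y costs 12 × $653.16 + $150.00 = $7,987.92.
Offer X is cheaper by $7,987.92 − $7,837.92 = $150.00.

Offer X by $150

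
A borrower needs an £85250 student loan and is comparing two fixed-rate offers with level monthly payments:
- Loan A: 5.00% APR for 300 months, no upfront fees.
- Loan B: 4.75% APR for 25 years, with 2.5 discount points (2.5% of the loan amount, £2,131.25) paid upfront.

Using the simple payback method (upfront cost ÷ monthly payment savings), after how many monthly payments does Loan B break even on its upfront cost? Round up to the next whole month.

Loan A: monthly rate = 5%/12 = 0.0041667; payment = 85,250 × 0.0041667 / (1 − (1+0.0041667)^−300) = £498.36.
Loan B: monthly rate = 4.75%/12 = 0.0039583; payment = 85,250 × 0.0039583 / (1 − (1+0.0039583)^−300) = £486.03.
Monthly savings = £498.36 − £486.03 = £12.33.
Break-even = £2,131.25 / £12.33 = 172.85 → 173 months.

173 months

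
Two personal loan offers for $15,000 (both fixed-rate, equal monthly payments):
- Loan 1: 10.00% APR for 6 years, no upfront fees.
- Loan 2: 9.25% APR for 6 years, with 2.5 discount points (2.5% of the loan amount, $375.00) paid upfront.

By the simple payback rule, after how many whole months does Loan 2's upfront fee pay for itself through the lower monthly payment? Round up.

Loan 1: at 10.00% the monthly rate is 0.0083333, so the payment is 15,000 × 0.0083333 / (1 − 1.0083333^−72) = $277.89.
Loan 2: monthly rate = 9.25%/12 = 0.0077083; payment = 15,000 × 0.0077083 / (1 − (1+0.0077083)^−72) = $272.25.
Monthly savings = $277.89 − $272.25 = $5.64.
Break-even = $375.00 / $5.64 = 66.49 → 67 months.

67 months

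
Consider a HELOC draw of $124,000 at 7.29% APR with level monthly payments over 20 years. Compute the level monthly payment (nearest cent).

$983.07

Monthly rate = 7.29%/12 = 0.0060750; payment = 124,000 × 0.0060750 / (1 − (1+0.0060750)^−240) = $983.07.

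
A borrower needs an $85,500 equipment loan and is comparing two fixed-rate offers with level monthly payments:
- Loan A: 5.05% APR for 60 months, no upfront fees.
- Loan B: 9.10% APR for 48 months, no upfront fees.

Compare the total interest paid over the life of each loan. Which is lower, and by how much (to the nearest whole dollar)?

Loan A by $5,396

Loan A: at 5.05% the monthly rate is 0.0042083, so the payment is 85,500 × 0.0042083 / (1 − 1.0042083^−60) = $1,615.45.
Total interest on Loan A = 60 × $1,615.45 − $85,500 = $11,427.00.
Loan B: monthly rate = 9.1%/12 = 0.0075833; payment = 85,500 × 0.0075833 / (1 − (1+0.0075833)^−48) = $2,131.73.
Total interest on Loan B = 48 × $2,131.73 − $85,500 = $16,823.04.
Loan A is lower by $5,396.04.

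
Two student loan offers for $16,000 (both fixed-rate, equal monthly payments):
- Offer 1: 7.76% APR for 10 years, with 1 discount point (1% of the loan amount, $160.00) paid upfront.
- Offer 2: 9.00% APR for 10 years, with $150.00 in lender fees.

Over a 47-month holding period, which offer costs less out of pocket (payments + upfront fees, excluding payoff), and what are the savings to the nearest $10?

Offer 1 by $490

Offer 1: at 7.76% the monthly rate is 0.0064667, so the payment is 16,000 × 0.0064667 / (1 − 1.0064667^−120) = $192.10.
Offer 2: at 9.00% the monthly rate is 0.0075000, so the payment is 16,000 × 0.0075000 / (1 − 1.0075000^−120) = $202.68.
Over 47 months: Offer 1 costs 47 × $192.10 + $160.00 = $9,188.70; Offer 2 costs 47 × $202.68 + $150.00 = $9,675.96.
Offer 1 is cheaper by $9,675.96 − $9,188.70 = $487.26.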